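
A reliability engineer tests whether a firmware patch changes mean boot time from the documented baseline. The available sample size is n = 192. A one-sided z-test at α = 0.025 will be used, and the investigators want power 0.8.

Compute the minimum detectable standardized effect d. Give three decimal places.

Required noncentrality: δ = z_{0.025} + z_{0.20} = 1.960 + 0.842 = 2.802.
δ = d·√n ⇒ d = δ/√n = 2.802/√192 = 0.2022.

d ≈ 0.202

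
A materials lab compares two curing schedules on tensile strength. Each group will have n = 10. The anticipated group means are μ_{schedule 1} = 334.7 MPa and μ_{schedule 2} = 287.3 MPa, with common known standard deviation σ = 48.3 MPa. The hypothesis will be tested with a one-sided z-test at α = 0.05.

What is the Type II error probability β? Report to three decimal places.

Standardized effect: d = |μ_{schedule 1} − μ_{schedule 2}| / σ = |334.7 − 287.3| / 48.3 = 0.9814
Noncentrality parameter: δ = d·√(n/2) = 0.9814 × √(10/2) = 2.1944
One-sided α = 0.05 → critical value z_{0.05} = 1.645.
Power = Φ(δ − 1.645) = Φ(0.550) = 0.7087.
Type II error: β = 1 − power = 1 − 0.7087 = 0.2913.

β ≈ 0.291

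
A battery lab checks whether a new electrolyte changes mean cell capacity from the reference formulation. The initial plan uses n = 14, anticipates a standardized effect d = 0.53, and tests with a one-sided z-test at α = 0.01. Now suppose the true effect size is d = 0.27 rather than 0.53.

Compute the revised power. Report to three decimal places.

With d = 0.27: δ = d·√n = 0.27 × √14 = 1.0102. Critical value z_{0.01} = 2.326.
Revised power = P(Z > 2.326 − δ) = Φ(-1.316) = 0.0941.

Power ≈ 0.094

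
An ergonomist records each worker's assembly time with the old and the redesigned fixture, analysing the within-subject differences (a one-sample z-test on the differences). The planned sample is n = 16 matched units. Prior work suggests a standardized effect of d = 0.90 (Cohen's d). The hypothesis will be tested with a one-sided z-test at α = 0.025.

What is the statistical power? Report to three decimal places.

Noncentrality parameter: δ = d·√n = 0.90 × √16 = 3.6000
Critical value for a one-sided test at α = 0.025: z_α = 1.960.
Power = Φ(δ − 1.960) = Φ(1.640) = 0.9495.

Power ≈ 0.950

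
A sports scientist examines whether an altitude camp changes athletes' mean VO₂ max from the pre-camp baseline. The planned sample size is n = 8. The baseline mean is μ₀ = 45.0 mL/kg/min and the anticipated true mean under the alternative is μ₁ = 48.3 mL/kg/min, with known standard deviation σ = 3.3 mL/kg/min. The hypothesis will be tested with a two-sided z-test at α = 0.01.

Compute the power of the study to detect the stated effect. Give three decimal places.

Standardized effect: d = |μ₁ − μ₀| / σ = |48.3 − 45.0| / 3.3 = 1.0000
Noncentrality parameter: δ = d·√n = 1.0000 × √8 = 2.8284
Two-sided α = 0.01 → critical value z_{0.005} = 2.576.
Power = Φ(δ − 2.576) + Φ(−δ − 2.576) = Φ(0.253) + Φ(-5.404) = 0.5997 + 0.0000 = 0.5997.

Power ≈ 0.600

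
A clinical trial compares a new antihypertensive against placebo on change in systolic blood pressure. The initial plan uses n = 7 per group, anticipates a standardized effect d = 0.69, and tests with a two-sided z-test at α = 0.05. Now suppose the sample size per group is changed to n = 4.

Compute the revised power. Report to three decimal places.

Power ≈ 0.164

With n = 4 per group: δ = d·√(n/2) = 0.69 × √(4/2) = 0.9758. Critical value z_{0.025} = 1.960.
Revised power = Φ(δ − 1.960) + Φ(−δ − 1.960) = Φ(-0.984) + Φ(-2.936) = 0.1625 + 0.0017 = 0.1642.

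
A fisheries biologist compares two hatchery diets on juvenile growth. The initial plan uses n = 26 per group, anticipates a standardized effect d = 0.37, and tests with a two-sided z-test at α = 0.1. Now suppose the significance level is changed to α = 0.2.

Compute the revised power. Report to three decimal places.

δ = d·√(n/2) = 0.37 × √(26/2) = 1.3341 (unchanged). New critical value: z_{0.1} = 1.282.
Revised power = Φ(δ − 1.282) + Φ(−δ − 1.282) = Φ(0.053) + Φ(-2.616) = 0.5209 + 0.0045 = 0.5254.

Power ≈ 0.525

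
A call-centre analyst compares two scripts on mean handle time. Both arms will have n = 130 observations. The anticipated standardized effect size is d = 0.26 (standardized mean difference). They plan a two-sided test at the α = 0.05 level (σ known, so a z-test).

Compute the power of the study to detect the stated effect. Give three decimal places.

Power ≈ 0.554

Noncentrality parameter: δ = d·√(n/2) = 0.26 × √(130/2) = 2.0962
Critical value for a two-sided test at α = 0.05: z_{α/2} = 1.960.
Power = Φ(δ − 1.960) + Φ(−δ − 1.960) = Φ(0.136) + Φ(-4.056) = 0.5542 + 0.0000 = 0.5542.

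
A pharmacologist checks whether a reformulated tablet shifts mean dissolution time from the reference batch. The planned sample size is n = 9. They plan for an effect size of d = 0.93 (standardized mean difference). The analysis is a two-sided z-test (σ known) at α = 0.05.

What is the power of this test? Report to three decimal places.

Noncentrality parameter: δ = d·√n = 0.93 × √9 = 2.7900
Two-sided α = 0.05 → critical value z_{0.025} = 1.960.
Power = Φ(δ − 1.960) + Φ(−δ − 1.960) = Φ(0.830) + Φ(-4.750) = 0.7967 + 0.0000 = 0.7967.

Power ≈ 0.797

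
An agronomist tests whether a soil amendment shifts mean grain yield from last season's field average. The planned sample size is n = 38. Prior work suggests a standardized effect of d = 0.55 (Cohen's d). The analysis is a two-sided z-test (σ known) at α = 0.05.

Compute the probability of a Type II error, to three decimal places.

β ≈ 0.076

Noncentrality parameter: δ = d·√n = 0.55 × √38 = 3.3904
Critical value for a two-sided test at α = 0.05: z_{α/2} = 1.960.
Power = Φ(δ − 1.960) + Φ(−δ − 1.960) = Φ(1.430) + Φ(-5.350) = 0.9237 + 0.0000 = 0.9237.
Type II error: β = 1 − power = 1 − 0.9237 = 0.0763.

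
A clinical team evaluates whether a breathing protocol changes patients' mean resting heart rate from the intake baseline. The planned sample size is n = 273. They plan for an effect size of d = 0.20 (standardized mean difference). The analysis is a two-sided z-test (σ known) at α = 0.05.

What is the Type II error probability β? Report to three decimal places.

β ≈ 0.089

Noncentrality parameter: λ = d·√n = 0.20 × √273 = 3.3045
Two-sided α = 0.05 → critical value z_{0.025} = 1.960.
Power = Φ(λ − 1.960) + Φ(−λ − 1.960) = Φ(1.345) + Φ(-5.265) = 0.9106 + 0.0000 = 0.9106.
Type II error: β = 1 − power = 1 − 0.9106 = 0.0894.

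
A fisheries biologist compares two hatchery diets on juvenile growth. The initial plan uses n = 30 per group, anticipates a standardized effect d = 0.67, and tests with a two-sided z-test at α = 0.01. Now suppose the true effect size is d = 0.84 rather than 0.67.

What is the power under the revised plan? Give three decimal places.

With d = 0.84: δ = d·√(n/2) = 0.84 × √(30/2) = 3.2533. Critical value z_{0.005} = 2.576.
Revised power = Φ(δ − 2.576) + Φ(−δ − 2.576) = Φ(0.677) + Φ(-5.829) = 0.7509 + 0.0000 = 0.7509.

Power ≈ 0.751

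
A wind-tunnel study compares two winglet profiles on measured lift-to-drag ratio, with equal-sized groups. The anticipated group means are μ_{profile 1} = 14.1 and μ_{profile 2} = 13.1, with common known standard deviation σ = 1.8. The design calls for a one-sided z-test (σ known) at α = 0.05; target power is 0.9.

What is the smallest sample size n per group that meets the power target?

n = 56 per group

Standardized effect: d = |μ_{profile 1} − μ_{profile 2}| / σ = |14.1 − 13.1| / 1.8 = 0.5556
For power 0.9 need Φ(δ − z_{0.05}) = 0.9, so δ = z_{0.05} + z_{0.10} = 1.645 + 1.282 = 2.926.
δ = d·√(n/2) ⇒ n = 2(δ/d)² = 2 × (2.926 / 0.5556)² = 55.49.
Rounding up, n = 56 per group.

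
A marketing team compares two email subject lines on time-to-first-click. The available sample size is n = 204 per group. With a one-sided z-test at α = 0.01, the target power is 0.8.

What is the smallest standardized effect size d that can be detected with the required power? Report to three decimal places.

Need Φ(δ − 2.326) = 0.8, so δ = 2.326 + 0.842 = 3.168.
δ = d·√(n/2) ⇒ d = δ/√(n/2) = 3.168/√(204/2) = 0.3137.

d ≈ 0.314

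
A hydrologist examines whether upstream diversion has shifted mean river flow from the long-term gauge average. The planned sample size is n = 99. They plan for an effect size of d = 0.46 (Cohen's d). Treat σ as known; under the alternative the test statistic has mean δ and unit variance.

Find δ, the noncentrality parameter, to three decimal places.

δ ≈ 4.577

δ = d·√n = 0.46 × √99 = 4.5769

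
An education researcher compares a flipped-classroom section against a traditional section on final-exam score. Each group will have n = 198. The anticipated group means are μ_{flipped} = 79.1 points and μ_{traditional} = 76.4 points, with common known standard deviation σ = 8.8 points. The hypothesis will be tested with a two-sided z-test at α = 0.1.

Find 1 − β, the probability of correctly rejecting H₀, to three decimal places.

Power ≈ 0.920

Standardized effect: d = |μ_{flipped} − μ_{traditional}| / σ = |79.1 − 76.4| / 8.8 = 0.3068
Noncentrality parameter: δ = d·√(n/2) = 0.3068 × √(198/2) = 3.0528
Two-sided α = 0.1 → critical value z_{0.05} = 1.645.
Power = Φ(δ − 1.645) + Φ(−δ − 1.645) = Φ(1.408) + Φ(-4.698) = 0.9204 + 0.0000 = 0.9204.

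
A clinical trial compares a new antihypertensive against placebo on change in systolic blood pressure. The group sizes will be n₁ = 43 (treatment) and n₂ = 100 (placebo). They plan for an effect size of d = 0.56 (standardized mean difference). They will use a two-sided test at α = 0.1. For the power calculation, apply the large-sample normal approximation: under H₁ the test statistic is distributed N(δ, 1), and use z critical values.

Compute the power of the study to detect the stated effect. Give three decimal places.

Power ≈ 0.923

Noncentrality parameter: δ = d / √(1/n₁ + 1/n₂) = 0.56 / √(1/43 + 1/100) = 3.0708
Two-sided α = 0.1 → critical value z_{0.05} = 1.645.
Power = Φ(δ − 1.645) + Φ(−δ − 1.645) = Φ(1.426) + Φ(-4.716) = 0.9231 + 0.0000 = 0.9231.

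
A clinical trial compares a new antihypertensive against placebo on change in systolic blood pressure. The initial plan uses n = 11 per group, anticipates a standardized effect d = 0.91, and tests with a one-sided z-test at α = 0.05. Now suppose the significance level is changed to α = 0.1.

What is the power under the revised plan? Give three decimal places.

Power ≈ 0.803

δ = d·√(n/2) = 0.91 × √(11/2) = 2.1341 (unchanged). New critical value: z_{0.1} = 1.282.
Revised power = Φ(δ − 1.282) = Φ(0.853) = 0.8031.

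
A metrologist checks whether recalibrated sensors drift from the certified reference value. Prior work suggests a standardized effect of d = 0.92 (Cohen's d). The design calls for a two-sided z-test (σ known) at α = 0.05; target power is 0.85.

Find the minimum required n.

n = 11

Set Φ(δ − 1.960) = 0.85; then δ − 1.960 = Φ⁻¹(0.85) = 1.036, giving δ = 2.996.
(The Φ(−δ − z_{α/2}) term is vanishingly small for δ > 0 and is dropped in the standard sample-size formula.)
δ = d·√n ⇒ n = (δ/d)² = (2.996 / 0.92)² = 10.61.
Rounding up, n = 11.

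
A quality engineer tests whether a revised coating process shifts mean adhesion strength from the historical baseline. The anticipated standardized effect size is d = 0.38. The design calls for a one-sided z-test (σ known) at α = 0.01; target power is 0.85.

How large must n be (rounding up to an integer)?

n = 79

For power 0.85 need Φ(δ − z_{0.01}) = 0.85, so δ = z_{0.01} + z_{0.15} = 2.326 + 1.036 = 3.363.
δ = d·√n ⇒ n = (δ/d)² = (3.363 / 0.38)² = 78.31.
Rounding up, n = 79.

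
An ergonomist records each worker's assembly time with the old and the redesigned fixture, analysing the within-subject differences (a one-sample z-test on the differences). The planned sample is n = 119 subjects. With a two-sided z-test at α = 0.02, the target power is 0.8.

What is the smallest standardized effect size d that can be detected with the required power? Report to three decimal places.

Need Φ(δ − 2.326) = 0.8, so δ = 2.326 + 0.842 = 3.168.
(The second rejection-region term Φ(−δ − z_{α/2}) is negligible and dropped.)
δ = d·√n ⇒ d = δ/√n = 3.168/√119 = 0.2904.

d ≈ 0.290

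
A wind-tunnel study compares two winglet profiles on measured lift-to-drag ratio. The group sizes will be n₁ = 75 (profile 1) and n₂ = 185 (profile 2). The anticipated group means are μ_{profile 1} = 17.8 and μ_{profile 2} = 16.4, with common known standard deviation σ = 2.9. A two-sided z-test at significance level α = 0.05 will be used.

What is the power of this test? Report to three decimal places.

Standardized effect: d = |μ_{profile 1} − μ_{profile 2}| / σ = |17.8 − 16.4| / 2.9 = 0.4828
Noncentrality parameter: δ = d / √(1/n₁ + 1/n₂) = 0.4828 / √(1/75 + 1/185) = 3.5266
Critical value for a two-sided test at α = 0.05: z_{α/2} = 1.960.
Power = Φ(δ − 1.960) + Φ(−δ − 1.960) = Φ(1.567) + Φ(-5.487) = 0.9414 + 0.0000 = 0.9414.

Power ≈ 0.941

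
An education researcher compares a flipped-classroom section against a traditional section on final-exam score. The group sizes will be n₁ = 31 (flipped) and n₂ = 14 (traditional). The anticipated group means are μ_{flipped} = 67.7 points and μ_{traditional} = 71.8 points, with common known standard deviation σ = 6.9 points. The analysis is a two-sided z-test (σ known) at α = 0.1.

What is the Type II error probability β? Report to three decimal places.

β ≈ 0.420

Standardized effect: d = |μ_{flipped} − μ_{traditional}| / σ = |67.7 − 71.8| / 6.9 = 0.5942
Noncentrality parameter: δ = d / √(1/n₁ + 1/n₂) = 0.5942 / √(1/31 + 1/14) = 1.8453
Critical value for a two-sided test at α = 0.1: z_{α/2} = 1.645.
Power = Φ(δ − 1.645) + Φ(−δ − 1.645) = Φ(0.200) + Φ(-3.490) = 0.5794 + 0.0002 = 0.5797.
Type II error: β = 1 − power = 1 − 0.5797 = 0.4203.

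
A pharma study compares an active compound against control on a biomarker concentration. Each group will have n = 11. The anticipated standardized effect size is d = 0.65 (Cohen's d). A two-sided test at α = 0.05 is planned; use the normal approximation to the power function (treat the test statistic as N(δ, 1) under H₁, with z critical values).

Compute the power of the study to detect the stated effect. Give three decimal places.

Power ≈ 0.332

Noncentrality parameter: δ = d·√(n/2) = 0.65 × √(11/2) = 1.5244
Two-sided α = 0.05 → critical value z_{0.025} = 1.960.
Power = Φ(δ − 1.960) + Φ(−δ − 1.960) = Φ(-0.436) + Φ(-3.484) = 0.3316 + 0.0002 = 0.3318.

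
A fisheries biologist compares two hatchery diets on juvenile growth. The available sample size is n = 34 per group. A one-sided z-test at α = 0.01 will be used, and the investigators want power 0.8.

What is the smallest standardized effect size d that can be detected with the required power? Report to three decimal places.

d ≈ 0.768

Required noncentrality: δ = z_{0.01} + z_{0.20} = 2.326 + 0.842 = 3.168.
δ = d·√(n/2) ⇒ d = δ/√(n/2) = 3.168/√(34/2) = 0.7683.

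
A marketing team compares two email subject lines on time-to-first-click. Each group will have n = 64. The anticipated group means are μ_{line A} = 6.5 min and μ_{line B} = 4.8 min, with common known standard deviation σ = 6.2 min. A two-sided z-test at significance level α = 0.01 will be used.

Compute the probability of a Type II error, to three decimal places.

Standardized effect: d = |μ_{line A} − μ_{line B}| / σ = |6.5 − 4.8| / 6.2 = 0.2742
Noncentrality parameter: δ = d·√(n/2) = 0.2742 × √(64/2) = 1.5511
Two-sided α = 0.01 → critical value z_{0.005} = 2.576.
Power = Φ(δ − 2.576) + Φ(−δ − 2.576) = Φ(-1.025) + Φ(-4.127) = 0.1527 + 0.0000 = 0.1528.
Type II error: β = 1 − power = 1 − 0.1528 = 0.8472.

β ≈ 0.847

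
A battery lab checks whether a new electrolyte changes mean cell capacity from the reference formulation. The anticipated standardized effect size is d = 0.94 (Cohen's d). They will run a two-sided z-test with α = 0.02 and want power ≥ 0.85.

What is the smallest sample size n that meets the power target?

For power 0.85 need Φ(δ − z_{0.01}) = 0.85, so δ = z_{0.01} + z_{0.15} = 2.326 + 1.036 = 3.363.
(Ignoring the negligible lower-tail rejection probability gives the usual closed-form inversion.)
δ = d·√n ⇒ n = (δ/d)² = (3.363 / 0.94)² = 12.80.
Round up to the next whole unit.

n = 13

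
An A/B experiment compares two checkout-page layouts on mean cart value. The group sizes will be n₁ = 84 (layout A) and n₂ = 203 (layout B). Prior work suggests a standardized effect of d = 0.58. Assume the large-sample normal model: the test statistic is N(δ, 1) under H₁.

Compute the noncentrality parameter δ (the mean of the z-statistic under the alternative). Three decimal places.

δ ≈ 4.471

The noncentrality parameter scales effect size by the design's sample-size factor: δ = d / √(1/n₁ + 1/n₂) = 0.58 / √(1/84 + 1/203) = 4.4707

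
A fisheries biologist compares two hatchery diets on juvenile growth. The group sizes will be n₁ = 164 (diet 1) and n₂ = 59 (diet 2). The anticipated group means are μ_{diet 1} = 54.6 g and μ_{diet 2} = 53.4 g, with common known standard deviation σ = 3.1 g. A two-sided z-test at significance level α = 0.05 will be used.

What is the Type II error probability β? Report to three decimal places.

β ≈ 0.278

Standardized effect: d = |μ_{diet 1} − μ_{diet 2}| / σ = |54.6 − 53.4| / 3.1 = 0.3871
Noncentrality parameter: δ = d / √(1/n₁ + 1/n₂) = 0.3871 / √(1/164 + 1/59) = 2.5499
Critical value for a two-sided test at α = 0.05: z_{α/2} = 1.960.
Power = Φ(δ − 1.960) + Φ(−δ − 1.960) = Φ(0.590) + Φ(-4.510) = 0.7224 + 0.0000 = 0.7224.
Type II error: β = 1 − power = 1 − 0.7224 = 0.2776.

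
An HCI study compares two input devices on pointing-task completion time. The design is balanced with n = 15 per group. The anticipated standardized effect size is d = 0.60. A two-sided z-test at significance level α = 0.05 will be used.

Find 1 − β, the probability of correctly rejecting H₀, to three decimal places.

Power ≈ 0.376

Noncentrality parameter: δ = d·√(n/2) = 0.60 × √(15/2) = 1.6432
Two-sided α = 0.05 → critical value z_{0.025} = 1.960.
Power = Φ(δ − 1.960) + Φ(−δ − 1.960) = Φ(-0.317) + Φ(-3.603) = 0.3757 + 0.0002 = 0.3759.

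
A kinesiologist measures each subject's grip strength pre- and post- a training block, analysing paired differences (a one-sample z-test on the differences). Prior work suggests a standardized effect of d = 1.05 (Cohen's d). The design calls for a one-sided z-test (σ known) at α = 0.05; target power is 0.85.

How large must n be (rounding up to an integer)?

For power 0.85 need Φ(δ − z_{0.05}) = 0.85, so δ = z_{0.05} + z_{0.15} = 1.645 + 1.036 = 2.681.
δ = d·√n ⇒ n = (δ/d)² = (2.681 / 1.05)² = 6.52.
Round up to the next whole unit.

n = 7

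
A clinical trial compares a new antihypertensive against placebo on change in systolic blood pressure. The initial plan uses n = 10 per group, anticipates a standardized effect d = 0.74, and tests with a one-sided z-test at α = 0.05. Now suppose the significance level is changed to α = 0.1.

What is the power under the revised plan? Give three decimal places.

Power ≈ 0.645

δ = d·√(n/2) = 0.74 × √(10/2) = 1.6547 (unchanged). New critical value: z_{0.1} = 1.282.
Revised power = P(Z > 1.282 − δ) = Φ(0.373) = 0.6455.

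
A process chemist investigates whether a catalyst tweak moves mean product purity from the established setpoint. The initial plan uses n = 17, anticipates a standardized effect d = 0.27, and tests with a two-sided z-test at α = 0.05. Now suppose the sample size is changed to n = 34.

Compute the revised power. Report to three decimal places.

Power ≈ 0.350

With n = 34: δ = d·√n = 0.27 × √34 = 1.5744. Critical value z_{0.025} = 1.960.
Revised power = Φ(δ − 1.960) + Φ(−δ − 1.960) = Φ(-0.386) + Φ(-3.534) = 0.3499 + 0.0002 = 0.3501.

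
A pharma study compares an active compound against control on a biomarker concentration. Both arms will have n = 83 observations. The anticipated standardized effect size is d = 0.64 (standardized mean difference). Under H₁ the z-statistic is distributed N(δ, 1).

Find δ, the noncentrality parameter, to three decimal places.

δ ≈ 4.123

δ = d·√(n/2) = 0.64 × √(83/2) = 4.1229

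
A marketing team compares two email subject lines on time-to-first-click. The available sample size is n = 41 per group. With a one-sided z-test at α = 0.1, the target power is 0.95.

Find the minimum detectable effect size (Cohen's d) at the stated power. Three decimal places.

Required noncentrality: δ = z_{0.1} + z_{0.05} = 1.282 + 1.645 = 2.926.
δ = d·√(n/2) ⇒ d = δ/√(n/2) = 2.926/√(41/2) = 0.6463.

d ≈ 0.646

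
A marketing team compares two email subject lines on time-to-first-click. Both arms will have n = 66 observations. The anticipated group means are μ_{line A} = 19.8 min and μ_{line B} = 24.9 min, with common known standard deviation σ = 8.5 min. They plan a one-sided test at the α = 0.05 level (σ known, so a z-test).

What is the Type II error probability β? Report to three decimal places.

β ≈ 0.036

Standardized effect: d = |μ_{line A} − μ_{line B}| / σ = |19.8 − 24.9| / 8.5 = 0.6000
Noncentrality parameter: δ = d·√(n/2) = 0.6000 × √(66/2) = 3.4467
One-sided α = 0.05 → critical value z_{0.05} = 1.645.
Power = P(Z > 1.645 − δ) = Φ(1.802) = 0.9642.
Type II error: β = 1 − power = 1 − 0.9642 = 0.0358.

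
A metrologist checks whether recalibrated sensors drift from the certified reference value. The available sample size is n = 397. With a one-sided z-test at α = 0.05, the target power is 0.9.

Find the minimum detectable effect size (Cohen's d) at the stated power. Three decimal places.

d ≈ 0.147

Required noncentrality: δ = z_{0.05} + z_{0.10} = 1.645 + 1.282 = 2.926.
δ = d·√n ⇒ d = δ/√n = 2.926/√397 = 0.1469.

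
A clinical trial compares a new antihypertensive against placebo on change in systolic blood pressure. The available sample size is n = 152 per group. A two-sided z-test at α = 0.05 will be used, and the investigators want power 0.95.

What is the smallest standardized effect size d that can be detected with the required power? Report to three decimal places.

d ≈ 0.414

Required noncentrality: δ = z_{0.025} + z_{0.05} = 1.960 + 1.645 = 3.605.
(The second rejection-region term Φ(−δ − z_{α/2}) is negligible and dropped.)
δ = d·√(n/2) ⇒ d = δ/√(n/2) = 3.605/√(152/2) = 0.4135.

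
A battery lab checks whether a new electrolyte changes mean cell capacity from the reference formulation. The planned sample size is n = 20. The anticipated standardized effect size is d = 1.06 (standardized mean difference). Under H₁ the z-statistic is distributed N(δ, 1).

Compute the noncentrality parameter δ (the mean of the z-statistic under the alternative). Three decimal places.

δ = d·√n = 1.06 × √20 = 4.7405

δ ≈ 4.740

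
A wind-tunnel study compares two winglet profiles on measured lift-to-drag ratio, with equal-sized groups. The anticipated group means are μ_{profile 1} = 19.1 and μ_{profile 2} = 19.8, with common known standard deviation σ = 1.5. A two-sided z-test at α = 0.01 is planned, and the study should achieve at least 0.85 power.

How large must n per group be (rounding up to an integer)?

n = 120 per group

Standardized effect: d = |μ_{profile 1} − μ_{profile 2}| / σ = |19.1 − 19.8| / 1.5 = 0.4667
Set Φ(δ − 2.576) = 0.85; then δ − 2.576 = Φ⁻¹(0.85) = 1.036, giving δ = 3.612.
(Ignoring the negligible lower-tail rejection probability gives the usual closed-form inversion.)
δ = d·√(n/2) ⇒ n = 2(δ/d)² = 2 × (3.612 / 0.4667)² = 119.83.
Rounding up, n = 120 per group.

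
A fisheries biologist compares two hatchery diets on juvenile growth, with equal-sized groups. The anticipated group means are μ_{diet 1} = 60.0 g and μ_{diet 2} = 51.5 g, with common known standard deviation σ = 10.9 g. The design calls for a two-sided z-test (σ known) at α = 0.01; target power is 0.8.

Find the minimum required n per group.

n = 39 per group

Standardized effect: d = |μ_{diet 1} − μ_{diet 2}| / σ = |60.0 − 51.5| / 10.9 = 0.7798
Set Φ(δ − 2.576) = 0.8; then δ − 2.576 = Φ⁻¹(0.8) = 0.842, giving δ = 3.417.
(For δ > 0 the lower-tail rejection region contributes negligibly to power, so the one-term inversion is standard.)
δ = d·√(n/2) ⇒ n = 2(δ/d)² = 2 × (3.417 / 0.7798)² = 38.41.
Round up to the next whole unit.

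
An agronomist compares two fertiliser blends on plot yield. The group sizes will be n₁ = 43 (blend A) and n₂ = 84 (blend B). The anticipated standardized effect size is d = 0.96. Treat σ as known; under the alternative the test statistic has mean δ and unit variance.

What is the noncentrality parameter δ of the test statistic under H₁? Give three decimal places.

δ ≈ 5.120

The noncentrality parameter scales effect size by the design's sample-size factor: δ = d / √(1/n₁ + 1/n₂) = 0.96 / √(1/43 + 1/84) = 5.1197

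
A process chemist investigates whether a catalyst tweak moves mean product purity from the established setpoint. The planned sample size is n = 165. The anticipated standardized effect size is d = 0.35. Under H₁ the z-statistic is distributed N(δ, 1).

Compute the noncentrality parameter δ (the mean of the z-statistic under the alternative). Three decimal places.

δ ≈ 4.496

δ = d·√n = 0.35 × √165 = 4.4958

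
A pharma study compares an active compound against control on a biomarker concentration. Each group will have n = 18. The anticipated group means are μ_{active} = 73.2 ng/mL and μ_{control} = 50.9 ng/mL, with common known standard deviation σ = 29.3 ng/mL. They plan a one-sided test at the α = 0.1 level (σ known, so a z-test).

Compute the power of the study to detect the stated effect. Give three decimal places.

Standardized effect: d = |μ_{active} − μ_{control}| / σ = |73.2 − 50.9| / 29.3 = 0.7611
Noncentrality parameter: δ = d·√(n/2) = 0.7611 × √(18/2) = 2.2833
One-sided α = 0.1 → critical value z_{0.1} = 1.282.
Power = Φ(δ − 1.282) = Φ(1.002) = 0.8418.

Power ≈ 0.842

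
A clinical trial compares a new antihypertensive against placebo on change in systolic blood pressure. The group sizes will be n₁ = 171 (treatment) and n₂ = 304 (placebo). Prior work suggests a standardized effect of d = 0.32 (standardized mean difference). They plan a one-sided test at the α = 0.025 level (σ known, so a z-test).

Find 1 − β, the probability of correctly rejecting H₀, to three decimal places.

Noncentrality parameter: δ = d / √(1/n₁ + 1/n₂) = 0.32 / √(1/171 + 1/304) = 3.3476
One-sided α = 0.025 → critical value z_{0.025} = 1.960.
Power = P(Z > 1.960 − δ) = Φ(1.388) = 0.9174.

Power ≈ 0.917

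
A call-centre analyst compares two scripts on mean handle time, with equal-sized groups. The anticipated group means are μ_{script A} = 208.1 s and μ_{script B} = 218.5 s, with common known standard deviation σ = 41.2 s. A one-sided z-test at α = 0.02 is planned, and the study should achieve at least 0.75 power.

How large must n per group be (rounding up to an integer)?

Standardized effect: d = |μ_{script A} − μ_{script B}| / σ = |208.1 − 218.5| / 41.2 = 0.2524
For power 0.75 need Φ(δ − z_{0.02}) = 0.75, so δ = z_{0.02} + z_{0.25} = 2.054 + 0.674 = 2.728.
δ = d·√(n/2) ⇒ n = 2(δ/d)² = 2 × (2.728 / 0.2524)² = 233.63.
Rounding up, n = 234 per group.

n = 234 per group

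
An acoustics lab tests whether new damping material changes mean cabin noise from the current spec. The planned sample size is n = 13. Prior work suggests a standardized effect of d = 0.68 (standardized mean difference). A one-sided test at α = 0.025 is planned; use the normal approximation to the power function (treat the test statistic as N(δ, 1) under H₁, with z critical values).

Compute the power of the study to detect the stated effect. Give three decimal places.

Noncentrality parameter: δ = d·√n = 0.68 × √13 = 2.4518
One-sided α = 0.025 → critical value z_{0.025} = 1.960.
Power = Φ(δ − 1.960) = Φ(0.492) = 0.6886.

Power ≈ 0.689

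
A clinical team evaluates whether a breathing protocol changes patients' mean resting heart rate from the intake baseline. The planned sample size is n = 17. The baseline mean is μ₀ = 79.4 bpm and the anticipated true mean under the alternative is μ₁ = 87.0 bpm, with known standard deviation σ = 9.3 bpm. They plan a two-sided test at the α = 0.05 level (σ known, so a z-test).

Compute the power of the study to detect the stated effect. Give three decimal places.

Standardized effect: d = |μ₁ − μ₀| / σ = |87.0 − 79.4| / 9.3 = 0.8172
Noncentrality parameter: δ = d·√n = 0.8172 × √17 = 3.3694
Two-sided α = 0.05 → critical value z_{0.025} = 1.960.
Power = Φ(δ − 1.960) + Φ(−δ − 1.960) = Φ(1.409) + Φ(-5.329) = 0.9206 + 0.0000 = 0.9206.

Power ≈ 0.921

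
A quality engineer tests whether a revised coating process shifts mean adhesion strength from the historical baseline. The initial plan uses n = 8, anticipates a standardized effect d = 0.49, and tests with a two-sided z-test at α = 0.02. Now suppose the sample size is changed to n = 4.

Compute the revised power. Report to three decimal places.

With n = 4: δ = d·√n = 0.49 × √4 = 0.9800. Critical value z_{0.01} = 2.326.
Revised power = Φ(δ − 2.326) + Φ(−δ − 2.326) = Φ(-1.346) + Φ(-3.306) = 0.0891 + 0.0005 = 0.0896.

Power ≈ 0.090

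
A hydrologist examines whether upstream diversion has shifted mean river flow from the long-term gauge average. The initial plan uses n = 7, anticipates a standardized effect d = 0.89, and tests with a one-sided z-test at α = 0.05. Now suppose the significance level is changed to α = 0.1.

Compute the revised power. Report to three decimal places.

Power ≈ 0.858

δ = d·√n = 0.89 × √7 = 2.3547 (unchanged). New critical value: z_{0.1} = 1.282.
Revised power = Φ(δ − 1.282) = Φ(1.073) = 0.8584.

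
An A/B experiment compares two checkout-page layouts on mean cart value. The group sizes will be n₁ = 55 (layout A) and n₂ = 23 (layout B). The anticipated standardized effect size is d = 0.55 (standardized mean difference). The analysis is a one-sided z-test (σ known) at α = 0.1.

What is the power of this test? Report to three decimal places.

Noncentrality parameter: λ = d / √(1/n₁ + 1/n₂) = 0.55 / √(1/55 + 1/23) = 2.2149
Critical value for a one-sided test at α = 0.1: z_α = 1.282.
Power = P(Z > 1.282 − λ) = Φ(0.933) = 0.8247.

Power ≈ 0.825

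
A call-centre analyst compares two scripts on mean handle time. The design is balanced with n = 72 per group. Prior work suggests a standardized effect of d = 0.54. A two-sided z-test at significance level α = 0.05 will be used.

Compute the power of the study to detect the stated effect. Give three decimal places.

Power ≈ 0.900

Noncentrality parameter: δ = d·√(n/2) = 0.54 × √(72/2) = 3.2400
Two-sided α = 0.05 → critical value z_{0.025} = 1.960.
Power = Φ(δ − 1.960) + Φ(−δ − 1.960) = Φ(1.280) + Φ(-5.200) = 0.8997 + 0.0000 = 0.8997.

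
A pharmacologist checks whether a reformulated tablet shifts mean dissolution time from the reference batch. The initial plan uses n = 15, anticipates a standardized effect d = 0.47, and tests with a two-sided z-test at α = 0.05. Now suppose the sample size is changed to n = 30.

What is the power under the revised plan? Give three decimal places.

Power ≈ 0.731

With n = 30: δ = d·√n = 0.47 × √30 = 2.5743. Critical value z_{0.025} = 1.960.
Revised power = Φ(δ − 1.960) + Φ(−δ − 1.960) = Φ(0.614) + Φ(-4.534) = 0.7305 + 0.0000 = 0.7305.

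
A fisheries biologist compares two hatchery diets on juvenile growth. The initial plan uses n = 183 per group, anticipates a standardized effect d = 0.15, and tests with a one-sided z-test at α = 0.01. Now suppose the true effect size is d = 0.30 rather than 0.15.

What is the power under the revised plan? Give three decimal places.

Power ≈ 0.707

With d = 0.30: δ = d·√(n/2) = 0.30 × √(183/2) = 2.8697. Critical value z_{0.01} = 2.326.
Revised power = P(Z > 2.326 − δ) = Φ(0.543) = 0.7065.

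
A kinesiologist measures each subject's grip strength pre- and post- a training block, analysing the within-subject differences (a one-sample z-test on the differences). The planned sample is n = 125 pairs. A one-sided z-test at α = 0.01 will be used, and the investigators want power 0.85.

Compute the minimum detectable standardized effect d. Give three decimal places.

Required noncentrality: δ = z_{0.01} + z_{0.15} = 2.326 + 1.036 = 3.363.
δ = d·√n ⇒ d = δ/√n = 3.363/√125 = 0.3008.

d ≈ 0.301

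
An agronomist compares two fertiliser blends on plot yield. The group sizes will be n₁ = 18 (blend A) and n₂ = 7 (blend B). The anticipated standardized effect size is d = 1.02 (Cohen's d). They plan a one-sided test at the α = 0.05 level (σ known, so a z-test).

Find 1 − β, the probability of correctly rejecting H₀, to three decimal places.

Power ≈ 0.741

Noncentrality parameter: δ = d / √(1/n₁ + 1/n₂) = 1.02 / √(1/18 + 1/7) = 2.2899
One-sided α = 0.05 → critical value z_{0.05} = 1.645.
Power = Φ(δ − 1.645) = Φ(0.645) = 0.7405.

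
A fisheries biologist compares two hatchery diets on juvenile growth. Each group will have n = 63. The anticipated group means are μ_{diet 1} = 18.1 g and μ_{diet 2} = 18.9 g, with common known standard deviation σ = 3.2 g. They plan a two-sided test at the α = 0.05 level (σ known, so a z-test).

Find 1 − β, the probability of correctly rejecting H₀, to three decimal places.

Power ≈ 0.289

Standardized effect: d = |μ_{diet 1} − μ_{diet 2}| / σ = |18.1 − 18.9| / 3.2 = 0.2500
Noncentrality parameter: δ = d·√(n/2) = 0.2500 × √(63/2) = 1.4031
Critical value for a two-sided test at α = 0.05: z_{α/2} = 1.960.
Power = Φ(δ − 1.960) + Φ(−δ − 1.960) = Φ(-0.557) + Φ(-3.363) = 0.2888 + 0.0004 = 0.2892.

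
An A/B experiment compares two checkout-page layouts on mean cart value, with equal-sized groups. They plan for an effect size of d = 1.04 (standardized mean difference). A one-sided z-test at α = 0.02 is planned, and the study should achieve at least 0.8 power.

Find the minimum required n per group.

n = 16 per group

For power 0.8 need Φ(δ − z_{0.02}) = 0.8, so δ = z_{0.02} + z_{0.20} = 2.054 + 0.842 = 2.895.
δ = d·√(n/2) ⇒ n = 2(δ/d)² = 2 × (2.895 / 1.04)² = 15.50.
Rounding up, n = 16 per group.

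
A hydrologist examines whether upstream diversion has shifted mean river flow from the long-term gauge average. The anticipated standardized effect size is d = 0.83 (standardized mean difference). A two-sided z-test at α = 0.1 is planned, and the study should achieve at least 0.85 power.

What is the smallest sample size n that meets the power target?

n = 11

For power 0.85 need Φ(δ − z_{0.05}) = 0.85, so δ = z_{0.05} + z_{0.15} = 1.645 + 1.036 = 2.681.
(Ignoring the negligible lower-tail rejection probability gives the usual closed-form inversion.)
δ = d·√n ⇒ n = (δ/d)² = (2.681 / 0.83)² = 10.44.
Round up to the next whole unit.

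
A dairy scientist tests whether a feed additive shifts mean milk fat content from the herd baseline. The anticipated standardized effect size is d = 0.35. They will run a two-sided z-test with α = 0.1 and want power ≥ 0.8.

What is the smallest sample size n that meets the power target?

For power 0.8 need Φ(δ − z_{0.05}) = 0.8, so δ = z_{0.05} + z_{0.20} = 1.645 + 0.842 = 2.486.
(The Φ(−δ − z_{α/2}) term is vanishingly small for δ > 0 and is dropped in the standard sample-size formula.)
δ = d·√n ⇒ n = (δ/d)² = (2.486 / 0.35)² = 50.47.
Round up to the next whole unit.

n = 51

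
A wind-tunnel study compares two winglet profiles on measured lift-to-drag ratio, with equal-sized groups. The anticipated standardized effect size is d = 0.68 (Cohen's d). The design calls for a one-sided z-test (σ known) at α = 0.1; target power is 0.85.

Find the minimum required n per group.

n = 24 per group

For power 0.85 need Φ(δ − z_{0.1}) = 0.85, so δ = z_{0.1} + z_{0.15} = 1.282 + 1.036 = 2.318.
δ = d·√(n/2) ⇒ n = 2(δ/d)² = 2 × (2.318 / 0.68)² = 23.24.
Round up to the next whole unit.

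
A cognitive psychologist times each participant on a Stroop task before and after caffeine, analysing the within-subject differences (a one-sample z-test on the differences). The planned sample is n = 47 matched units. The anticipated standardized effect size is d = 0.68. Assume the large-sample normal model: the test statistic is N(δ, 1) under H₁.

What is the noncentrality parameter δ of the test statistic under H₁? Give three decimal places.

δ = d·√n = 0.68 × √47 = 4.6618

δ ≈ 4.662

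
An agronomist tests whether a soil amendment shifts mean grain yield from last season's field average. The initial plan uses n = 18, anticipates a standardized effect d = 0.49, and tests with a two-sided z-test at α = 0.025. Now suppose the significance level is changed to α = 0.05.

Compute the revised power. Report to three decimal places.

Power ≈ 0.547

δ = d·√n = 0.49 × √18 = 2.0789 (unchanged). New critical value: z_{0.025} = 1.960.
Revised power = Φ(δ − 1.960) + Φ(−δ − 1.960) = Φ(0.119) + Φ(-4.039) = 0.5473 + 0.0000 = 0.5474.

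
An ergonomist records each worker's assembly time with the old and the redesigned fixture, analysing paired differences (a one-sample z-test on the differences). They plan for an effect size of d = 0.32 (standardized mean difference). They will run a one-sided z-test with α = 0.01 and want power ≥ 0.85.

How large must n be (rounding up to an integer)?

n = 111

Set Φ(δ − 2.326) = 0.85; then δ − 2.326 = Φ⁻¹(0.85) = 1.036, giving δ = 3.363.
δ = d·√n ⇒ n = (δ/d)² = (3.363 / 0.32)² = 110.43.
Round up to the next whole unit.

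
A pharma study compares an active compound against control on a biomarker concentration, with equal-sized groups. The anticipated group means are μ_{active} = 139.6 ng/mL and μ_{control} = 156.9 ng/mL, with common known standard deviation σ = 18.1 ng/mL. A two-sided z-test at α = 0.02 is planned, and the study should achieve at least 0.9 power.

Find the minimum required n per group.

n = 29 per group

Standardized effect: d = |μ_{active} − μ_{control}| / σ = |139.6 − 156.9| / 18.1 = 0.9558
Set Φ(δ − 2.326) = 0.9; then δ − 2.326 = Φ⁻¹(0.9) = 1.282, giving δ = 3.608.
(The Φ(−δ − z_{α/2}) term is vanishingly small for δ > 0 and is dropped in the standard sample-size formula.)
δ = d·√(n/2) ⇒ n = 2(δ/d)² = 2 × (3.608 / 0.9558)² = 28.50.
Round up to the next whole unit.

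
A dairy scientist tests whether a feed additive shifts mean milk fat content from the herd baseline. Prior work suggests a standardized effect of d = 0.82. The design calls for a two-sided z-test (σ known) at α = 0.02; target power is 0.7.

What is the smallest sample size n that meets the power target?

n = 13

For power 0.7 need Φ(δ − z_{0.01}) = 0.7, so δ = z_{0.01} + z_{0.30} = 2.326 + 0.524 = 2.851.
(Ignoring the negligible lower-tail rejection probability gives the usual closed-form inversion.)
δ = d·√n ⇒ n = (δ/d)² = (2.851 / 0.82)² = 12.09.
Rounding up, n = 13.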